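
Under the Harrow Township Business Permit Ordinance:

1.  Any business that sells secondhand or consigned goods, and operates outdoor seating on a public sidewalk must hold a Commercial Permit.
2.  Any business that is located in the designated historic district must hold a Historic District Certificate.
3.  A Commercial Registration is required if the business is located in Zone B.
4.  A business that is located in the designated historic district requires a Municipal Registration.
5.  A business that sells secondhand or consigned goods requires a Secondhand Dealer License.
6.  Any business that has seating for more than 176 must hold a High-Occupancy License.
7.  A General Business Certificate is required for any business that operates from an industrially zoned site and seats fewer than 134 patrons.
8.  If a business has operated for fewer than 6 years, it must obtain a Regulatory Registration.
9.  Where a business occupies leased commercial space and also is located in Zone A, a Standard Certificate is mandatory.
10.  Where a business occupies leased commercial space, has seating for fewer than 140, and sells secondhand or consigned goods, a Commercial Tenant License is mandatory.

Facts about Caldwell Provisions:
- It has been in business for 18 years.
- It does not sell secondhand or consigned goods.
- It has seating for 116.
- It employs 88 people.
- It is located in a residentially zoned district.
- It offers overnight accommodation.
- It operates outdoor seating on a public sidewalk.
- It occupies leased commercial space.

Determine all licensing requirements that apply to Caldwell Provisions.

1. does not sell secondhand or consigned goods; operates outdoor seating on a public sidewalk → Commercial Permit not required.
2. is located in a residentially zoned district (not: is located in the designated historic district) → Historic District Certificate not required.
3. is located in a residentially zoned district (not: is located in Zone B) → Commercial Registration not required.
4. is located in a residentially zoned district (not: is located in the designated historic district) → Municipal Registration not required.
5. does not sell secondhand or consigned goods → Secondhand Dealer License not required.
6. seating 116 ≤ 176 → High-Occupancy License not required.
7. occupies leased commercial space (not: operates from an industrially zoned site); seating 116 < 134 → General Business Certificate not required.
8. years in business 18 ≥ 6 → Regulatory Registration not required.
9. occupies leased commercial space; is located in a residentially zoned district (not: is located in Zone A) → Standard Certificate not required.
10. occupies leased commercial space; seating 116 < 140; does not sell secondhand or consigned goods → Commercial Tenant License not required.

None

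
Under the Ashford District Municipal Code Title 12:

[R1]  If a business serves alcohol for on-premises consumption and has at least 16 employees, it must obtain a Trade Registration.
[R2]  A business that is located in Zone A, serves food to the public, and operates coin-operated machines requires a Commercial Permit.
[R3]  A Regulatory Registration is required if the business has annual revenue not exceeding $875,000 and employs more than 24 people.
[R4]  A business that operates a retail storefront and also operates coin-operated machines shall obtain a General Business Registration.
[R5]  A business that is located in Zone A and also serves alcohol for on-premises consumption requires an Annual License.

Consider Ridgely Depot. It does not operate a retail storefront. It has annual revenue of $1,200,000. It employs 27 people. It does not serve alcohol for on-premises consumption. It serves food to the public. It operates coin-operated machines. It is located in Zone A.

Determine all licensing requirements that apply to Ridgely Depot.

[R1] does not serve alcohol for on-premises consumption; employees 27 ≥ 16 → Trade Registration not required.
[R2] is located in Zone A; serves food to the public; operates coin-operated machines → Commercial Permit required.
[R3] revenue $1,200,000 > $875,000; employees 27 > 24 → Regulatory Registration not required.
[R4] does not operate a retail storefront; operates coin-operated machines → General Business Registration not required.
[R5] is located in Zone A; does not serve alcohol for on-premises consumption → Annual License not required.

Commercial Permit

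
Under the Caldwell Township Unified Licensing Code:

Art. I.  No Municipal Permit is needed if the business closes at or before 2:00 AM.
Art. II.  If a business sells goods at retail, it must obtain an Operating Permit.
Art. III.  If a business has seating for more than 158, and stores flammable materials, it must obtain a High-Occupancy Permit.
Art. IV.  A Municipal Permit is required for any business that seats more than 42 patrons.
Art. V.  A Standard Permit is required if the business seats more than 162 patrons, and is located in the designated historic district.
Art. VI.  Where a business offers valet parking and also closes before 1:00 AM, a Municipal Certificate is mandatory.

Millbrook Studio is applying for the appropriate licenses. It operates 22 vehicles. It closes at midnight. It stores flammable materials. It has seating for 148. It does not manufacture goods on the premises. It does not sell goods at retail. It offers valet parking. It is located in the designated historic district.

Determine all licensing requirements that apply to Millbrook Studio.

Art. I. closes midnight, at/before 2:00 AM → exempt from Municipal Permit.
Art. II. does not sell goods at retail → Operating Permit not required.
Art. III. seating 148 ≤ 158; stores flammable materials → High-Occupancy Permit not required.
Art. IV. seating 148 > 42 → Municipal Permit required.
Art. V. seating 148 ≤ 162; is located in the designated historic district → Standard Permit not required.
Art. VI. offers valet parking; closes midnight, at/before 1:00 AM → Municipal Certificate required.

Municipal Certificate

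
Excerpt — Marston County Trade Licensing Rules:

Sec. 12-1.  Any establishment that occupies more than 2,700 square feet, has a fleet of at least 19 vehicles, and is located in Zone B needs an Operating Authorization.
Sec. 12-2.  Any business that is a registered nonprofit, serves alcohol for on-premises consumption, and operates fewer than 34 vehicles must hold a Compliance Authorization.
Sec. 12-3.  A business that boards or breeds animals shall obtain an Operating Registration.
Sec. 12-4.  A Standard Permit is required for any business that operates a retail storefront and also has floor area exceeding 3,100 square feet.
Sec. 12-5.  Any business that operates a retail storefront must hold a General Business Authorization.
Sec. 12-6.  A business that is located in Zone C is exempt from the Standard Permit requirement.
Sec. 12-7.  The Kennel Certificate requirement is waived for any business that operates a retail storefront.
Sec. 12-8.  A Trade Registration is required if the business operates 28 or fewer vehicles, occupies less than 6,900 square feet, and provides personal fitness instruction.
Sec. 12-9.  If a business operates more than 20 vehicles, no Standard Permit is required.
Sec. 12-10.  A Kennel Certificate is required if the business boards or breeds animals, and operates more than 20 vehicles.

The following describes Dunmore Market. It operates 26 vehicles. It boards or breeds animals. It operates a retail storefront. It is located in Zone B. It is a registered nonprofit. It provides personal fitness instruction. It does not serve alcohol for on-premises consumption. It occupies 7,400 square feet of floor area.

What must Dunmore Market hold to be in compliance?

General Business Authorization, Operating Authorization, Operating Registration

Sec. 12-1. floor area 7,400 square feet > 2,700 square feet; vehicles 26 ≥ 19; is located in Zone B → Operating Authorization required.
Sec. 12-2. is a registered nonprofit; does not serve alcohol for on-premises consumption; vehicles 26 < 34 → Compliance Authorization not required.
Sec. 12-3. boards or breeds animals → Operating Registration required.
Sec. 12-4. operates a retail storefront; floor area 7,400 square feet > 3,100 square feet → Standard Permit required.
Sec. 12-5. operates a retail storefront → General Business Authorization required.
Sec. 12-6. is located in Zone B (not: is located in Zone C) → Standard Permit exemption does not apply.
Sec. 12-7. operates a retail storefront → exempt from Kennel Certificate.
Sec. 12-8. vehicles 26 ≤ 28; floor area 7,400 square feet ≥ 6,900 square feet; provides personal fitness instruction → Trade Registration not required.
Sec. 12-9. vehicles 26 > 20 → exempt from Standard Permit.
Sec. 12-10. boards or breeds animals; vehicles 26 > 20 → Kennel Certificate required.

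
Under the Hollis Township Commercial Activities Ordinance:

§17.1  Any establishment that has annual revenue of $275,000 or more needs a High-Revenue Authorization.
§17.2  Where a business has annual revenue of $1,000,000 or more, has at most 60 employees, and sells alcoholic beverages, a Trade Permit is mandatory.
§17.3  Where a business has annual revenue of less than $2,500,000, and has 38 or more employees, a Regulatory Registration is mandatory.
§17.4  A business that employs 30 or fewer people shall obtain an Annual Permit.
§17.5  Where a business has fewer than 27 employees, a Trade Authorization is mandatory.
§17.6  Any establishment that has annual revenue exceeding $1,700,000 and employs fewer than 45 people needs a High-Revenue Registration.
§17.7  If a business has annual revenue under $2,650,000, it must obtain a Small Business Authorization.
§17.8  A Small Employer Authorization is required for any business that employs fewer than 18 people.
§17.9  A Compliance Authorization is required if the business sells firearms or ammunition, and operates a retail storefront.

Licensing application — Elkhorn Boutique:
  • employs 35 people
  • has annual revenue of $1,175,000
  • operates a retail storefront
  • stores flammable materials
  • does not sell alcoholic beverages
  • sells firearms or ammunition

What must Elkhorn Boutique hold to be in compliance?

Compliance Authorization, High-Revenue Authorization, Small Business Authorization

§17.1 revenue $1,175,000 ≥ $275,000 → High-Revenue Authorization required.
§17.2 revenue $1,175,000 ≥ $1,000,000; employees 35 ≤ 60; does not sell alcoholic beverages → Trade Permit not required.
§17.3 revenue $1,175,000 < $2,500,000; employees 35 < 38 → Regulatory Registration not required.
§17.4 employees 35 > 30 → Annual Permit not required.
§17.5 employees 35 ≥ 27 → Trade Authorization not required.
§17.6 revenue $1,175,000 ≤ $1,700,000; employees 35 < 45 → High-Revenue Registration not required.
§17.7 revenue $1,175,000 < $2,650,000 → Small Business Authorization required.
§17.8 employees 35 ≥ 18 → Small Employer Authorization not required.
§17.9 sells firearms or ammunition; operates a retail storefront → Compliance Authorization required.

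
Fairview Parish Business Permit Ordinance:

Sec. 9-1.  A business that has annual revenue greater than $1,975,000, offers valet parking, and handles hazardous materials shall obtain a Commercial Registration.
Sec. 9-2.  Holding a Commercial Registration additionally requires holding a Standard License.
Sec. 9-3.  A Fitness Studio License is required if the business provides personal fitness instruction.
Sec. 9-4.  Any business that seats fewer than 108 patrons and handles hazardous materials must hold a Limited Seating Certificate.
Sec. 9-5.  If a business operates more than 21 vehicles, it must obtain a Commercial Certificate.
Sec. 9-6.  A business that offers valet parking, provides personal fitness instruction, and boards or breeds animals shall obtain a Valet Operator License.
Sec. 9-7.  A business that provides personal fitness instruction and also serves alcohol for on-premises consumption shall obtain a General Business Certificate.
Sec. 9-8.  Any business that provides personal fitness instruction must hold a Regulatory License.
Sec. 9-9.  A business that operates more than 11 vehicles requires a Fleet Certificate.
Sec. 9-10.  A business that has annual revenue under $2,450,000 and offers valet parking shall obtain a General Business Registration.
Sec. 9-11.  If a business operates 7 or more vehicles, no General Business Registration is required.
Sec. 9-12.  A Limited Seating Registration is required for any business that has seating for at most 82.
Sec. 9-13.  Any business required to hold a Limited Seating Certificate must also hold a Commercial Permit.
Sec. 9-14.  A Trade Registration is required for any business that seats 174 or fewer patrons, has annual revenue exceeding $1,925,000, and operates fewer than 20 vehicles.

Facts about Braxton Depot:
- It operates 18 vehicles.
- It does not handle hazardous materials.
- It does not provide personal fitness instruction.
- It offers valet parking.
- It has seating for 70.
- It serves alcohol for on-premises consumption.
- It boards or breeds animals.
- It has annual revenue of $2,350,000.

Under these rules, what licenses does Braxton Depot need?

Sec. 9-1. revenue $2,350,000 > $1,975,000; offers valet parking; does not handle hazardous materials → Commercial Registration not required.
Sec. 9-2. Commercial Registration is not required → no effect.
Sec. 9-3. does not provide personal fitness instruction → Fitness Studio License not required.
Sec. 9-4. seating 70 < 108; does not handle hazardous materials → Limited Seating Certificate not required.
Sec. 9-5. vehicles 18 ≤ 21 → Commercial Certificate not required.
Sec. 9-6. offers valet parking; does not provide personal fitness instruction; boards or breeds animals → Valet Operator License not required.
Sec. 9-7. does not provide personal fitness instruction; serves alcohol for on-premises consumption → General Business Certificate not required.
Sec. 9-8. does not provide personal fitness instruction → Regulatory License not required.
Sec. 9-9. vehicles 18 > 11 → Fleet Certificate required.
Sec. 9-10. revenue $2,350,000 < $2,450,000; offers valet parking → General Business Registration required.
Sec. 9-11. vehicles 18 ≥ 7 → exempt from General Business Registration.
Sec. 9-12. seating 70 ≤ 82 → Limited Seating Registration required.
Sec. 9-13. Limited Seating Certificate is not required → no effect.
Sec. 9-14. seating 70 ≤ 174; revenue $2,350,000 > $1,925,000; vehicles 18 < 20 → Trade Registration required.

Fleet Certificate, Limited Seating Registration, Trade Registration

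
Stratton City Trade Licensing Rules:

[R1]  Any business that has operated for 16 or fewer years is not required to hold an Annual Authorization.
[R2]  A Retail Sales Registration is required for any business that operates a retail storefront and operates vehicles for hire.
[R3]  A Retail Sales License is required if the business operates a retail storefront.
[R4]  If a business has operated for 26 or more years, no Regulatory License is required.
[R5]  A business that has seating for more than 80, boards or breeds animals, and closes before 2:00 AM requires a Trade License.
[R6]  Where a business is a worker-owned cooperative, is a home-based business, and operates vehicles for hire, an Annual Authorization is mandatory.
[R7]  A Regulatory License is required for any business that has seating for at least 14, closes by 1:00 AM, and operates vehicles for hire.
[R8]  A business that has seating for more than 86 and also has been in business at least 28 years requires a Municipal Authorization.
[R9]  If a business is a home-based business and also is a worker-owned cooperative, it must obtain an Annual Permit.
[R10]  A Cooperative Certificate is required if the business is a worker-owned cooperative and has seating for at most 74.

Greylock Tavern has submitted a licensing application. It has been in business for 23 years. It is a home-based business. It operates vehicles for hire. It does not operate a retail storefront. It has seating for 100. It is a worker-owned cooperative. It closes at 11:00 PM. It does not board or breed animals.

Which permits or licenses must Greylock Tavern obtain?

Annual Authorization, Annual Permit, Regulatory License

[R1] years in business 23 > 16 → Annual Authorization exemption does not apply.
[R2] does not operate a retail storefront; operates vehicles for hire → Retail Sales Registration not required.
[R3] does not operate a retail storefront → Retail Sales License not required.
[R4] years in business 23 < 26 → Regulatory License exemption does not apply.
[R5] seating 100 > 80; does not board or breed animals; closes 11:00 PM, at/before 2:00 AM → Trade License not required.
[R6] is a worker-owned cooperative; is a home-based business; operates vehicles for hire → Annual Authorization required.
[R7] seating 100 ≥ 14; closes 11:00 PM, at/before 1:00 AM; operates vehicles for hire → Regulatory License required.
[R8] seating 100 > 86; years in business 23 < 28 → Municipal Authorization not required.
[R9] is a home-based business; is a worker-owned cooperative → Annual Permit required.
[R10] is a worker-owned cooperative; seating 100 > 74 → Cooperative Certificate not required.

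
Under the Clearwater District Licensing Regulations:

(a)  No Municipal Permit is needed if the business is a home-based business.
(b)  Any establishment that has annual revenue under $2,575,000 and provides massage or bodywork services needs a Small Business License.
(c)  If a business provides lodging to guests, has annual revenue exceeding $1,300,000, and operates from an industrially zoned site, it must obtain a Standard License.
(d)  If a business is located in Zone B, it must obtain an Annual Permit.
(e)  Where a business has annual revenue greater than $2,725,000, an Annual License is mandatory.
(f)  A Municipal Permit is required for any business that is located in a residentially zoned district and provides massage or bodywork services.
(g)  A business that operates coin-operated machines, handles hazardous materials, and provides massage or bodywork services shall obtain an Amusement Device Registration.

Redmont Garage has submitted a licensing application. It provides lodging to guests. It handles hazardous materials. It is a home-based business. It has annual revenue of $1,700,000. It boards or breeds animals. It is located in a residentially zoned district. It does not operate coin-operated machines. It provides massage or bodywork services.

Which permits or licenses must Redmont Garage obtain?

(a) is a home-based business → exempt from Municipal Permit.
(b) revenue $1,700,000 < $2,575,000; provides massage or bodywork services → Small Business License required.
(c) provides lodging to guests; revenue $1,700,000 > $1,300,000; is a home-based business (not: operates from an industrially zoned site) → Standard License not required.
(d) is located in a residentially zoned district (not: is located in Zone B) → Annual Permit not required.
(e) revenue $1,700,000 ≤ $2,725,000 → Annual License not required.
(f) is located in a residentially zoned district; provides massage or bodywork services → Municipal Permit required.
(g) does not operate coin-operated machines; handles hazardous materials; provides massage or bodywork services → Amusement Device Registration not required.

Small Business License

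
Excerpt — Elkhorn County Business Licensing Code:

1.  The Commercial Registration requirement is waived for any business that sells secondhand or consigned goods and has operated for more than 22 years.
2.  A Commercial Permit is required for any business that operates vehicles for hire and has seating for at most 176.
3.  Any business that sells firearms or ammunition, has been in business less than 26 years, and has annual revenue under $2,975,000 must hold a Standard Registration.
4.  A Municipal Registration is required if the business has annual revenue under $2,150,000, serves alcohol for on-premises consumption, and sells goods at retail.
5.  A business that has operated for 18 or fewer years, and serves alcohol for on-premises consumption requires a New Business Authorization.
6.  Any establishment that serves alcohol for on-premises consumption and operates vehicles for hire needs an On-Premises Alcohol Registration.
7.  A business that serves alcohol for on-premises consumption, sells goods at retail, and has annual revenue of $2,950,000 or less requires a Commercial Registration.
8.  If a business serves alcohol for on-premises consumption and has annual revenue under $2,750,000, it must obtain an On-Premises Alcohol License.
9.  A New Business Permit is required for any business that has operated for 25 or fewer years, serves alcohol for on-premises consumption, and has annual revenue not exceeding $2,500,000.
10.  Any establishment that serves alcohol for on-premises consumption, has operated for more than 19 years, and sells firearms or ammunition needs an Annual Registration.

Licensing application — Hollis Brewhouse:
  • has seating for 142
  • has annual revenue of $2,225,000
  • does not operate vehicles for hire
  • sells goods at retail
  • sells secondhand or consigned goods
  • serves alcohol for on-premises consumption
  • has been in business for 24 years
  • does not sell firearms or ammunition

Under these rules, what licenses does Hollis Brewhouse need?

New Business Permit, On-Premises Alcohol License

1. sells secondhand or consigned goods; years in business 24 > 22 → exempt from Commercial Registration.
2. does not operate vehicles for hire; seating 142 ≤ 176 → Commercial Permit not required.
3. does not sell firearms or ammunition; years in business 24 < 26; revenue $2,225,000 < $2,975,000 → Standard Registration not required.
4. revenue $2,225,000 ≥ $2,150,000; serves alcohol for on-premises consumption; sells goods at retail → Municipal Registration not required.
5. years in business 24 > 18; serves alcohol for on-premises consumption → New Business Authorization not required.
6. serves alcohol for on-premises consumption; does not operate vehicles for hire → On-Premises Alcohol Registration not required.
7. serves alcohol for on-premises consumption; sells goods at retail; revenue $2,225,000 ≤ $2,950,000 → Commercial Registration required.
8. serves alcohol for on-premises consumption; revenue $2,225,000 < $2,750,000 → On-Premises Alcohol License required.
9. years in business 24 ≤ 25; serves alcohol for on-premises consumption; revenue $2,225,000 ≤ $2,500,000 → New Business Permit required.
10. serves alcohol for on-premises consumption; years in business 24 > 19; does not sell firearms or ammunition → Annual Registration not required.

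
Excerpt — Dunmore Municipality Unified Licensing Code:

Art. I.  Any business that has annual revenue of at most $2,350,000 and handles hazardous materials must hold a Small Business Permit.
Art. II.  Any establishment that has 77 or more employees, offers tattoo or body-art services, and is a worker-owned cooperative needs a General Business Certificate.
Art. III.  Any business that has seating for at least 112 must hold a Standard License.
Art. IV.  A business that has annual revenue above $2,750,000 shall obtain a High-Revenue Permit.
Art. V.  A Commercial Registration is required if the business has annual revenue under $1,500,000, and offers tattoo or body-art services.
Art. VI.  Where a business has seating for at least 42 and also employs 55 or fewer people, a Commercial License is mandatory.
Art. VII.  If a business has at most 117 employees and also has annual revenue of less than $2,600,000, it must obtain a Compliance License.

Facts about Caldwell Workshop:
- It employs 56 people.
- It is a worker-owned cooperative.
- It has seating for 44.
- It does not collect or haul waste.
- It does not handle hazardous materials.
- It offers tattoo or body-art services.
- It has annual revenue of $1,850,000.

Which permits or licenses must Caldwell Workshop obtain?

Compliance License

Art. I. revenue $1,850,000 ≤ $2,350,000; does not handle hazardous materials → Small Business Permit not required.
Art. II. employees 56 < 77; offers tattoo or body-art services; is a worker-owned cooperative → General Business Certificate not required.
Art. III. seating 44 < 112 → Standard License not required.
Art. IV. revenue $1,850,000 ≤ $2,750,000 → High-Revenue Permit not required.
Art. V. revenue $1,850,000 ≥ $1,500,000; offers tattoo or body-art services → Commercial Registration not required.
Art. VI. seating 44 ≥ 42; employees 56 > 55 → Commercial License not required.
Art. VII. employees 56 ≤ 117; revenue $1,850,000 < $2,600,000 → Compliance License required.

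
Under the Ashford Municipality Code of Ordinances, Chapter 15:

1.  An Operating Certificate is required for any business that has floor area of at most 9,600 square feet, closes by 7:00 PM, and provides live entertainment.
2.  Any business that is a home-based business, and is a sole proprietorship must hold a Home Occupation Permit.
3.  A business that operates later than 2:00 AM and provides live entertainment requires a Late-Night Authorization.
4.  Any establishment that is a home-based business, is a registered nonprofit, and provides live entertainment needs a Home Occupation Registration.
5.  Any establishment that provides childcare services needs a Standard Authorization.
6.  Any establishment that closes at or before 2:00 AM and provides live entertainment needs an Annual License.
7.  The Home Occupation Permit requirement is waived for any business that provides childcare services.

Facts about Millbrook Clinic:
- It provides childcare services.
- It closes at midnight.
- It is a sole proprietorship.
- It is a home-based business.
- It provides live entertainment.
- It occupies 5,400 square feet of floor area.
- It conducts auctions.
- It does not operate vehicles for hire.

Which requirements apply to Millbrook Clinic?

Annual License, Standard Authorization

1. floor area 5,400 square feet ≤ 9,600 square feet; closes midnight, after 7:00 PM; provides live entertainment → Operating Certificate not required.
2. is a home-based business; is a sole proprietorship → Home Occupation Permit required.
3. closes midnight, at/before 2:00 AM; provides live entertainment → Late-Night Authorization not required.
4. is a home-based business; is a sole proprietorship (not: is a registered nonprofit); provides live entertainment → Home Occupation Registration not required.
5. provides childcare services → Standard Authorization required.
6. closes midnight, at/before 2:00 AM; provides live entertainment → Annual License required.
7. provides childcare services → exempt from Home Occupation Permit.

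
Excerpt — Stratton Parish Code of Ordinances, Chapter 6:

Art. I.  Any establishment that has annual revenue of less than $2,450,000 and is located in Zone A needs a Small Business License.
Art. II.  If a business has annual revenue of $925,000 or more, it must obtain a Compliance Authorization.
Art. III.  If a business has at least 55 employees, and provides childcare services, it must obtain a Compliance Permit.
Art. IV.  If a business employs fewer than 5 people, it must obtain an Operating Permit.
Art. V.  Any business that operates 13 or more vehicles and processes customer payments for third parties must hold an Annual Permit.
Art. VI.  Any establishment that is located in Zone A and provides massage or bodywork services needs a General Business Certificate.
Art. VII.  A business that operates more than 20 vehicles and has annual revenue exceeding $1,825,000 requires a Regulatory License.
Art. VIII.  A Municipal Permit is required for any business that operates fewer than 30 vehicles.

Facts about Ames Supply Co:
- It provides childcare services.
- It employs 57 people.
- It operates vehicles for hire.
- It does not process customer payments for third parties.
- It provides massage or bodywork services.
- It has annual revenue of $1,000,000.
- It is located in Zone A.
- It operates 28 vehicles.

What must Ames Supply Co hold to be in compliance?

Compliance Authorization, Compliance Permit, General Business Certificate, Municipal Permit, Small Business License

Art. I. revenue $1,000,000 < $2,450,000; is located in Zone A → Small Business License required.
Art. II. revenue $1,000,000 ≥ $925,000 → Compliance Authorization required.
Art. III. employees 57 ≥ 55; provides childcare services → Compliance Permit required.
Art. IV. employees 57 ≥ 5 → Operating Permit not required.
Art. V. vehicles 28 ≥ 13; does not process customer payments for third parties → Annual Permit not required.
Art. VI. is located in Zone A; provides massage or bodywork services → General Business Certificate required.
Art. VII. vehicles 28 > 20; revenue $1,000,000 ≤ $1,825,000 → Regulatory License not required.
Art. VIII. vehicles 28 < 30 → Municipal Permit required.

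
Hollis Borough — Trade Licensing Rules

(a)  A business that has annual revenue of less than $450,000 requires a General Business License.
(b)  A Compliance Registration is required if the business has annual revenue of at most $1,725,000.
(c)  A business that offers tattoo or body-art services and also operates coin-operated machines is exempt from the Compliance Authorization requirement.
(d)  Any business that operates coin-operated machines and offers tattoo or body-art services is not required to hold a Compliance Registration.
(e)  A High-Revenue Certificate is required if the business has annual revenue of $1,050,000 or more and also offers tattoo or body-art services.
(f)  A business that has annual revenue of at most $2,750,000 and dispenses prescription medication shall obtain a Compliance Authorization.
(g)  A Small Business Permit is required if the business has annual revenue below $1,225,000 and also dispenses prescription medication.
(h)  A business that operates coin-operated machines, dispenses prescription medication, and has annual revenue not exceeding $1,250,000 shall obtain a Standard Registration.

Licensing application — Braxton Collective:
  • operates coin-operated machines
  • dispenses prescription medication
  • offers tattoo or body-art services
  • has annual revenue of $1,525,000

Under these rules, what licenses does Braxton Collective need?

(a) revenue $1,525,000 ≥ $450,000 → General Business License not required.
(b) revenue $1,525,000 ≤ $1,725,000 → Compliance Registration required.
(c) offers tattoo or body-art services; operates coin-operated machines → exempt from Compliance Authorization.
(d) operates coin-operated machines; offers tattoo or body-art services → exempt from Compliance Registration.
(e) revenue $1,525,000 ≥ $1,050,000; offers tattoo or body-art services → High-Revenue Certificate required.
(f) revenue $1,525,000 ≤ $2,750,000; dispenses prescription medication → Compliance Authorization required.
(g) revenue $1,525,000 ≥ $1,225,000; dispenses prescription medication → Small Business Permit not required.
(h) operates coin-operated machines; dispenses prescription medication; revenue $1,525,000 > $1,250,000 → Standard Registration not required.

High-Revenue Certificate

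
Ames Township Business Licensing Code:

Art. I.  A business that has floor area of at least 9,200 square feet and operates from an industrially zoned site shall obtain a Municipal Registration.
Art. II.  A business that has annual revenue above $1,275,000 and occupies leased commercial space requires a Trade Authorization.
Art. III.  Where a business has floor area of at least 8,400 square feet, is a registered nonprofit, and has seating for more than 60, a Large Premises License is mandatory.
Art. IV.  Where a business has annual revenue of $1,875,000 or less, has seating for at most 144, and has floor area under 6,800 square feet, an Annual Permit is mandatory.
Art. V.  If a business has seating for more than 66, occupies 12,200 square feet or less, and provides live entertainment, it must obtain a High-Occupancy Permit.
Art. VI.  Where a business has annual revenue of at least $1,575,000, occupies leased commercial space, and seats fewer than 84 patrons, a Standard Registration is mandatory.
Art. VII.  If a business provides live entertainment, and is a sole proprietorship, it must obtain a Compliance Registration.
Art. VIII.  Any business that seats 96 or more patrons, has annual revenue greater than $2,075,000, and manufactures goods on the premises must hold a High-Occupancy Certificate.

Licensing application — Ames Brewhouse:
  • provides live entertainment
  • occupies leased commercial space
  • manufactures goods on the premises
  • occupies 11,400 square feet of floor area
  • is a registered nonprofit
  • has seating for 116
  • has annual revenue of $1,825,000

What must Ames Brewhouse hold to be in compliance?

High-Occupancy Permit, Large Premises License, Trade Authorization

Art. I. floor area 11,400 square feet ≥ 9,200 square feet; occupies leased commercial space (not: operates from an industrially zoned site) → Municipal Registration not required.
Art. II. revenue $1,825,000 > $1,275,000; occupies leased commercial space → Trade Authorization required.
Art. III. floor area 11,400 square feet ≥ 8,400 square feet; is a registered nonprofit; seating 116 > 60 → Large Premises License required.
Art. IV. revenue $1,825,000 ≤ $1,875,000; seating 116 ≤ 144; floor area 11,400 square feet ≥ 6,800 square feet → Annual Permit not required.
Art. V. seating 116 > 66; floor area 11,400 square feet ≤ 12,200 square feet; provides live entertainment → High-Occupancy Permit required.
Art. VI. revenue $1,825,000 ≥ $1,575,000; occupies leased commercial space; seating 116 ≥ 84 → Standard Registration not required.
Art. VII. provides live entertainment; is a registered nonprofit (not: is a sole proprietorship) → Compliance Registration not required.
Art. VIII. seating 116 ≥ 96; revenue $1,825,000 ≤ $2,075,000; manufactures goods on the premises → High-Occupancy Certificate not required.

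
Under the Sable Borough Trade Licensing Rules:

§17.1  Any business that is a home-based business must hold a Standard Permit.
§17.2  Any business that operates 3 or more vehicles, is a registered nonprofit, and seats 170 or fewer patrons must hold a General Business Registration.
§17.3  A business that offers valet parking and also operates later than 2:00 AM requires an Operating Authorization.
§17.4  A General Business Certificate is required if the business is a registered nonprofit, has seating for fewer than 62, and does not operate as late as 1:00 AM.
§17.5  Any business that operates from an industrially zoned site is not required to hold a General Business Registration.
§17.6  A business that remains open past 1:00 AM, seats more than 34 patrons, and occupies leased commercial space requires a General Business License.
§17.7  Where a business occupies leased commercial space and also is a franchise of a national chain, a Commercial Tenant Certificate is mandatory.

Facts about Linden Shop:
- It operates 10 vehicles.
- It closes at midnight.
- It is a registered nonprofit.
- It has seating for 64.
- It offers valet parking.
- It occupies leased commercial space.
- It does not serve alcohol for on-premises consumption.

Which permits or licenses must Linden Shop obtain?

General Business Registration

§17.1 occupies leased commercial space (not: is a home-based business) → Standard Permit not required.
§17.2 vehicles 10 ≥ 3; is a registered nonprofit; seating 64 ≤ 170 → General Business Registration required.
§17.3 offers valet parking; closes midnight, at/before 2:00 AM → Operating Authorization not required.
§17.4 is a registered nonprofit; seating 64 ≥ 62; closes midnight, at/before 1:00 AM → General Business Certificate not required.
§17.5 occupies leased commercial space (not: operates from an industrially zoned site) → General Business Registration exemption does not apply.
§17.6 closes midnight, at/before 1:00 AM; seating 64 > 34; occupies leased commercial space → General Business License not required.
§17.7 occupies leased commercial space; is a registered nonprofit (not: is a franchise of a national chain) → Commercial Tenant Certificate not required.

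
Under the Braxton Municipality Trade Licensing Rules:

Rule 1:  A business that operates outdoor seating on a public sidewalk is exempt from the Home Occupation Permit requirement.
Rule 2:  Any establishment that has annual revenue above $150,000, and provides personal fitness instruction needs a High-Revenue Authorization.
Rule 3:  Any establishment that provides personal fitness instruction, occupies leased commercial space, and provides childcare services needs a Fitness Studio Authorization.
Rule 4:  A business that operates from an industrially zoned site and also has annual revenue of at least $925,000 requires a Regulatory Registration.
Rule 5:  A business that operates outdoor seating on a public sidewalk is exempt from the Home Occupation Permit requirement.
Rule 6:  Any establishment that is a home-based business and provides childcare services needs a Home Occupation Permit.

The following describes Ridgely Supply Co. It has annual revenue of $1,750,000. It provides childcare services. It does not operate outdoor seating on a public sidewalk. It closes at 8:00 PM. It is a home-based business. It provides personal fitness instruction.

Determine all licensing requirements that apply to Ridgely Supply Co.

Rule 1: does not operate outdoor seating on a public sidewalk → Home Occupation Permit exemption does not apply.
Rule 2: revenue $1,750,000 > $150,000; provides personal fitness instruction → High-Revenue Authorization required.
Rule 3: provides personal fitness instruction; is a home-based business (not: occupies leased commercial space); provides childcare services → Fitness Studio Authorization not required.
Rule 4: is a home-based business (not: operates from an industrially zoned site); revenue $1,750,000 ≥ $925,000 → Regulatory Registration not required.
Rule 5: does not operate outdoor seating on a public sidewalk → Home Occupation Permit exemption does not apply.
Rule 6: is a home-based business; provides childcare services → Home Occupation Permit required.

High-Revenue Authorization, Home Occupation Permit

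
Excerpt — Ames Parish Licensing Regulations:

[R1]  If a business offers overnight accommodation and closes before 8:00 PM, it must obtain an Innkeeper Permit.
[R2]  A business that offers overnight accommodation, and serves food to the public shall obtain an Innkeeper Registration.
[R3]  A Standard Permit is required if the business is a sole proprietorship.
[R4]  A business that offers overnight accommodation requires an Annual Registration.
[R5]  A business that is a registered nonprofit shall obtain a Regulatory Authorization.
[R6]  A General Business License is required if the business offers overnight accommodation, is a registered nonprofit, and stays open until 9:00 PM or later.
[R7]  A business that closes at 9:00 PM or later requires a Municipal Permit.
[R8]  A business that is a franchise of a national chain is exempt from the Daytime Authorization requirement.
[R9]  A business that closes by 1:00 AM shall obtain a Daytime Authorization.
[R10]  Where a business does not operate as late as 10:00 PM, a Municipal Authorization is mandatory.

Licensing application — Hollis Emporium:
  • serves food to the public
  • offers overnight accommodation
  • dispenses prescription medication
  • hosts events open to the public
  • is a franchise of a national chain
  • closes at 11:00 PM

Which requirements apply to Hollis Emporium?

[R1] offers overnight accommodation; closes 11:00 PM, after 8:00 PM → Innkeeper Permit not required.
[R2] offers overnight accommodation; serves food to the public → Innkeeper Registration required.
[R3] is a franchise of a national chain (not: is a sole proprietorship) → Standard Permit not required.
[R4] offers overnight accommodation → Annual Registration required.
[R5] is a franchise of a national chain (not: is a registered nonprofit) → Regulatory Authorization not required.
[R6] offers overnight accommodation; is a franchise of a national chain (not: is a registered nonprofit); closes 11:00 PM, after 9:00 PM → General Business License not required.
[R7] closes 11:00 PM, after 9:00 PM → Municipal Permit required.
[R8] is a franchise of a national chain → exempt from Daytime Authorization.
[R9] closes 11:00 PM, at/before 1:00 AM → Daytime Authorization required.
[R10] closes 11:00 PM, after 10:00 PM → Municipal Authorization not required.

Annual Registration, Innkeeper Registration, Municipal Permit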